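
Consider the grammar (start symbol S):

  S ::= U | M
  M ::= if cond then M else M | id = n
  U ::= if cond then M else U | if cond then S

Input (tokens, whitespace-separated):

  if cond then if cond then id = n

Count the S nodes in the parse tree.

3

[S [U if cond then [S [U if cond then [S [M id = n]]]]]]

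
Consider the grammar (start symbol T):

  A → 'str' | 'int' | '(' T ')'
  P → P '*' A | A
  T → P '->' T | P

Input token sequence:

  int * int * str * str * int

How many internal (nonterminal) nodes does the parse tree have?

[T [P [P [P [P [P [A int]] * [A int]] * [A str]] * [A str]] * [A int]]]

11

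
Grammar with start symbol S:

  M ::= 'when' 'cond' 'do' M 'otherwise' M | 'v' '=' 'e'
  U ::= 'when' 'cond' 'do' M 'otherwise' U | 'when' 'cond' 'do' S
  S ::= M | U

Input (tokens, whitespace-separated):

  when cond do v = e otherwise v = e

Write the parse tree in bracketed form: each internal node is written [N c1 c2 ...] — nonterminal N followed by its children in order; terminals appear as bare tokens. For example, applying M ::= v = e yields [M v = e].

S
M
when cond do M otherwise M
when cond do v = e otherwise M
when cond do v = e otherwise v = e

[S [M when cond do [M v = e] otherwise [M v = e]]]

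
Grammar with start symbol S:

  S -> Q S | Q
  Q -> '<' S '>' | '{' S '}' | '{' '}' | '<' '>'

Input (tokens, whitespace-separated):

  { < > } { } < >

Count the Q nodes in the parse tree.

4

[S [Q { [S [Q < >]] }] [S [Q { }] [S [Q < >]]]]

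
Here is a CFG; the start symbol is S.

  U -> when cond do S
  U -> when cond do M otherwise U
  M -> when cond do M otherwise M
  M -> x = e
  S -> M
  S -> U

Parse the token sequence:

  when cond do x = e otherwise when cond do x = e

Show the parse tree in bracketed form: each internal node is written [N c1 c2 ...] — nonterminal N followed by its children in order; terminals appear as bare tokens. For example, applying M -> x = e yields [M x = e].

[S [U when cond do [M x = e] otherwise [U when cond do [S [M x = e]]]]]

S
U
when cond do M otherwise U
when cond do x = e otherwise U
when cond do x = e otherwise when cond do S
when cond do x = e otherwise when cond do M
when cond do x = e otherwise when cond do x = e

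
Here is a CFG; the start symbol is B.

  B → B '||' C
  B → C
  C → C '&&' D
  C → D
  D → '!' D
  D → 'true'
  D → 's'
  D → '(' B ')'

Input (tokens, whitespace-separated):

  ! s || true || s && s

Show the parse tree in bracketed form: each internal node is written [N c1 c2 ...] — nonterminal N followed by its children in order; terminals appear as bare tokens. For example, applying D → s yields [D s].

B
B || C
B || C || C
C || C || C
D || C || C
! D || C || C
! s || C || C
! s || D || C
! s || true || C
! s || true || C && D
! s || true || D && D
! s || true || s && D
! s || true || s && s

[B [B [B [C [D ! [D s]]]] || [C [D true]]] || [C [C [D s]] && [D s]]]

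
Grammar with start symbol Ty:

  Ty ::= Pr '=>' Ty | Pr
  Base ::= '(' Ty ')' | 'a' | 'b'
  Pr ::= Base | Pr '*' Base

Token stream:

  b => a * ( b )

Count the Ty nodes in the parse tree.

[Ty [Pr [Base b]] => [Ty [Pr [Pr [Base a]] * [Base ( [Ty [Pr [Base b]]] )]]]]

3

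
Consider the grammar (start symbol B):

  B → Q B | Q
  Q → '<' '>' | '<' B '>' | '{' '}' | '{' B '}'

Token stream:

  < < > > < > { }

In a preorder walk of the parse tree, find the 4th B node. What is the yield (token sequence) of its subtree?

[B [Q < [B [Q < >]] >] [B [Q < >] [B [Q { }]]]]

{ }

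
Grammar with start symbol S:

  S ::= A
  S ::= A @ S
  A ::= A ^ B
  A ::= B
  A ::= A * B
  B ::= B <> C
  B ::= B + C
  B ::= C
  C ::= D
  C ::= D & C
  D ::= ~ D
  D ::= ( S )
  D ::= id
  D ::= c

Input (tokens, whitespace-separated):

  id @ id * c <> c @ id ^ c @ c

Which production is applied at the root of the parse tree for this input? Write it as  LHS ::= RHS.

S ::= A @ S

[S [A [B [C [D id]]]] @ [S [A [A [B [C [D id]]]] * [B [B [C [D c]]] <> [C [D c]]]] @ [S [A [A [B [C [D id]]]] ^ [B [C [D c]]]] @ [S [A [B [C [D c]]]]]]]]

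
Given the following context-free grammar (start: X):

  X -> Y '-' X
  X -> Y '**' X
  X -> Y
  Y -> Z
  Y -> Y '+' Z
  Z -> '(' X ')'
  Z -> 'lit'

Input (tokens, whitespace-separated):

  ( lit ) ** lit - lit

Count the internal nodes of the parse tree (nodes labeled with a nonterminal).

[X [Y [Z ( [X [Y [Z lit]]] )]] ** [X [Y [Z lit]] - [X [Y [Z lit]]]]]

12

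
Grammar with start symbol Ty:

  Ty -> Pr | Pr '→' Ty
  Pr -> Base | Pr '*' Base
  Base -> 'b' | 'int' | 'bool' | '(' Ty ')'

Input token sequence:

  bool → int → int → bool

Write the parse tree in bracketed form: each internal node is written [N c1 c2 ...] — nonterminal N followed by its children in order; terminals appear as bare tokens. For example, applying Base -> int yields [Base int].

Ty
Pr → Ty
Base → Ty
bool → Ty
bool → Pr → Ty
bool → Base → Ty
bool → int → Ty
bool → int → Pr → Ty
bool → int → Base → Ty
bool → int → int → Ty
bool → int → int → Pr
bool → int → int → Base
bool → int → int → bool

[Ty [Pr [Base bool]] → [Ty [Pr [Base int]] → [Ty [Pr [Base int]] → [Ty [Pr [Base bool]]]]]]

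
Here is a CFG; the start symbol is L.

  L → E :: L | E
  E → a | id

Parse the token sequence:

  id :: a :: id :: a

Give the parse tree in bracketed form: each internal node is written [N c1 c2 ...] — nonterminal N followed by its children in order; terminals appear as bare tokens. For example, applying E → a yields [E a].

L
E :: L
id :: L
id :: E :: L
id :: a :: L
id :: a :: E :: L
id :: a :: id :: L
id :: a :: id :: E
id :: a :: id :: a

[L [E id] :: [L [E a] :: [L [E id] :: [L [E a]]]]]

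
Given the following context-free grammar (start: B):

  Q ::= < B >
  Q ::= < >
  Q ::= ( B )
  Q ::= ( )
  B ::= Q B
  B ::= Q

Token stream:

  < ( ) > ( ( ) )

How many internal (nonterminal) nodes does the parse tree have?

8

[B [Q < [B [Q ( )]] >] [B [Q ( [B [Q ( )]] )]]]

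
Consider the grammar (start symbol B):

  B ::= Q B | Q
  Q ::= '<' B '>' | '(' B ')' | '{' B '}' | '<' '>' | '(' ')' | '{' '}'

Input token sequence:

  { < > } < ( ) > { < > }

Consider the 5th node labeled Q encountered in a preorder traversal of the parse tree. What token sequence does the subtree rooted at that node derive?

[B [Q { [B [Q < >]] }] [B [Q < [B [Q ( )]] >] [B [Q { [B [Q < >]] }]]]]

{ < > }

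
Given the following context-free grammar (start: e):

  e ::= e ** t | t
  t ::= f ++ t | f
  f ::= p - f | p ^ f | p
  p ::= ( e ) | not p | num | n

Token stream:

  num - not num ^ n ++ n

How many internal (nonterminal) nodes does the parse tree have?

12

[e [t [f [p num] - [f [p not [p num]] ^ [f [p n]]]] ++ [t [f [p n]]]]]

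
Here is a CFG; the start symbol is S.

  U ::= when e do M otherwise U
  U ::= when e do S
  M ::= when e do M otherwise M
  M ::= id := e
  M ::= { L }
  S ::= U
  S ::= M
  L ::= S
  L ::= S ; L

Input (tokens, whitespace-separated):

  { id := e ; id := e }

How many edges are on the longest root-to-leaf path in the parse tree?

6

[S [M { [L [S [M id := e]] ; [L [S [M id := e]]]] }]]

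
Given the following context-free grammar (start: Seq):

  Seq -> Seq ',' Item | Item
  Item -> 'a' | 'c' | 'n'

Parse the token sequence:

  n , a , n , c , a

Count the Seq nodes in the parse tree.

5

[Seq [Seq [Seq [Seq [Seq [Item n]] , [Item a]] , [Item n]] , [Item c]] , [Item a]]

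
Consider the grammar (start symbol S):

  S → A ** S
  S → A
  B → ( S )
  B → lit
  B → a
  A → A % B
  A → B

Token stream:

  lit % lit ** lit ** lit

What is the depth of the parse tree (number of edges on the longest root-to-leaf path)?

[S [A [A [B lit]] % [B lit]] ** [S [A [B lit]] ** [S [A [B lit]]]]]

5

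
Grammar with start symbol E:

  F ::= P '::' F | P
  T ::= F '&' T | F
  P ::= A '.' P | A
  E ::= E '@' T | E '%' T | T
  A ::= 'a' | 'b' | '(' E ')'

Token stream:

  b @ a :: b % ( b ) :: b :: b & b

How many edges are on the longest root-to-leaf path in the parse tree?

10

[E [E [E [T [F [P [A b]]]]] @ [T [F [P [A a]] :: [F [P [A b]]]]]] % [T [F [P [A ( [E [T [F [P [A b]]]]] )]] :: [F [P [A b]] :: [F [P [A b]]]]] & [T [F [P [A b]]]]]]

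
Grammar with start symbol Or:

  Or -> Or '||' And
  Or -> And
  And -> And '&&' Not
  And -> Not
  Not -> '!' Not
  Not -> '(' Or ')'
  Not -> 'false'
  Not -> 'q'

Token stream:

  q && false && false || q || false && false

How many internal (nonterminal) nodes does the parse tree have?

15

[Or [Or [Or [And [And [And [Not q]] && [Not false]] && [Not false]]] || [And [Not q]]] || [And [And [Not false]] && [Not false]]]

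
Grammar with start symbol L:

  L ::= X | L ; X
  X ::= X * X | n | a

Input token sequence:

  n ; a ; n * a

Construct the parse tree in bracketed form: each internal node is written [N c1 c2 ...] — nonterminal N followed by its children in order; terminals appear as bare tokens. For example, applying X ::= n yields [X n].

[L [L [L [X n]] ; [X a]] ; [X [X n] * [X a]]]

L
L ; X
L ; X ; X
X ; X ; X
n ; X ; X
n ; a ; X
n ; a ; X * X
n ; a ; n * X
n ; a ; n * a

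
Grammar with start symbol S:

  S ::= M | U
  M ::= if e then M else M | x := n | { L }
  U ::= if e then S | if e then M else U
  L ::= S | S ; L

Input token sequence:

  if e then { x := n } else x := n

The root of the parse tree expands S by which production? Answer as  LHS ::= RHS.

S ::= M

[S [M if e then [M { [L [S [M x := n]]] }] else [M x := n]]]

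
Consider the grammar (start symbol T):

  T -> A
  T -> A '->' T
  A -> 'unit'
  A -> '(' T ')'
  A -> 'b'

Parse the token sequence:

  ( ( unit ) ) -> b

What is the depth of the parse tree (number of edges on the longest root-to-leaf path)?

[T [A ( [T [A ( [T [A unit]] )]] )] -> [T [A b]]]

6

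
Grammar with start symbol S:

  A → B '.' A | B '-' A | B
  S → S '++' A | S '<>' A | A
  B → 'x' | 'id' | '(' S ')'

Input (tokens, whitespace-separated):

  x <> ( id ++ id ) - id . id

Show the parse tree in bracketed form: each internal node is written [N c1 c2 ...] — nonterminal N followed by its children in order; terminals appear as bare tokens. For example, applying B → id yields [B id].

S
S <> A
A <> A
B <> A
x <> A
x <> B - A
x <> ( S ) - A
x <> ( S ++ A ) - A
x <> ( A ++ A ) - A
x <> ( B ++ A ) - A
x <> ( id ++ A ) - A
x <> ( id ++ B ) - A
x <> ( id ++ id ) - A
x <> ( id ++ id ) - B . A
x <> ( id ++ id ) - id . A
x <> ( id ++ id ) - id . B
x <> ( id ++ id ) - id . id

[S [S [A [B x]]] <> [A [B ( [S [S [A [B id]]] ++ [A [B id]]] )] - [A [B id] . [A [B id]]]]]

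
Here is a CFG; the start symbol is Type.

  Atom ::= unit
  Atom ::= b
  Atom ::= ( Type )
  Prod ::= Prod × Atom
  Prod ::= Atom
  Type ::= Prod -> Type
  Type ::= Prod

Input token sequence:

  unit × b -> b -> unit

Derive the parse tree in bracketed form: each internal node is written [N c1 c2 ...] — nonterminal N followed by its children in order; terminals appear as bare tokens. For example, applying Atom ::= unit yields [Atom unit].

[Type [Prod [Prod [Atom unit]] × [Atom b]] -> [Type [Prod [Atom b]] -> [Type [Prod [Atom unit]]]]]

Type
Prod -> Type
Prod × Atom -> Type
Atom × Atom -> Type
unit × Atom -> Type
unit × b -> Type
unit × b -> Prod -> Type
unit × b -> Atom -> Type
unit × b -> b -> Type
unit × b -> b -> Prod
unit × b -> b -> Atom
unit × b -> b -> unit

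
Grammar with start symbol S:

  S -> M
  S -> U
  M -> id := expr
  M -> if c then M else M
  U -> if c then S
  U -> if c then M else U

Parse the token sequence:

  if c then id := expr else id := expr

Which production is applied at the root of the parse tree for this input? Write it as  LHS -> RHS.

S -> M

[S [M if c then [M id := expr] else [M id := expr]]]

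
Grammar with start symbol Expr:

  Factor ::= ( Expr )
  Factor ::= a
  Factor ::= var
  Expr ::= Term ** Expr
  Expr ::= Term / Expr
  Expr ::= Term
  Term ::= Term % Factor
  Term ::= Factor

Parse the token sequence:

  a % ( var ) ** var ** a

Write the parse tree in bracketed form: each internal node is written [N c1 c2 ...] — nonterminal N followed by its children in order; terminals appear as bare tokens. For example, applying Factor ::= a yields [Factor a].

Expr
Term ** Expr
Term % Factor ** Expr
Factor % Factor ** Expr
a % Factor ** Expr
a % ( Expr ) ** Expr
a % ( Term ) ** Expr
a % ( Factor ) ** Expr
a % ( var ) ** Expr
a % ( var ) ** Term ** Expr
a % ( var ) ** Factor ** Expr
a % ( var ) ** var ** Expr
a % ( var ) ** var ** Term
a % ( var ) ** var ** Factor
a % ( var ) ** var ** a

[Expr [Term [Term [Factor a]] % [Factor ( [Expr [Term [Factor var]]] )]] ** [Expr [Term [Factor var]] ** [Expr [Term [Factor a]]]]]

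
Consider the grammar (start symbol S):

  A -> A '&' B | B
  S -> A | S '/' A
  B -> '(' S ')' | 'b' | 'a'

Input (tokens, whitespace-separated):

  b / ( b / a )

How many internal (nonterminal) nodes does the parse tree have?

[S [S [A [B b]]] / [A [B ( [S [S [A [B b]]] / [A [B a]]] )]]]

12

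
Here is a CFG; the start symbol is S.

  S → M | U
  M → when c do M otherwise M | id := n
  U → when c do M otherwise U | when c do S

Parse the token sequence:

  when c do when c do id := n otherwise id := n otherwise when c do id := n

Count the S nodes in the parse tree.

[S [U when c do [M when c do [M id := n] otherwise [M id := n]] otherwise [U when c do [S [M id := n]]]]]

2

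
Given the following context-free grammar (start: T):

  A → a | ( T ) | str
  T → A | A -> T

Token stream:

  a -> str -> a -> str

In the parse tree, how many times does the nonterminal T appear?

4

[T [A a] -> [T [A str] -> [T [A a] -> [T [A str]]]]]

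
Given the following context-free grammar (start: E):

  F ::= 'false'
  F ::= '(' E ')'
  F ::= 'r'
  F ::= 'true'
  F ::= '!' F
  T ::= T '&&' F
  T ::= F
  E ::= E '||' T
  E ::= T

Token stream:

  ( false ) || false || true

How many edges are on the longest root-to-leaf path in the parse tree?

[E [E [E [T [F ( [E [T [F false]]] )]]] || [T [F false]]] || [T [F true]]]

8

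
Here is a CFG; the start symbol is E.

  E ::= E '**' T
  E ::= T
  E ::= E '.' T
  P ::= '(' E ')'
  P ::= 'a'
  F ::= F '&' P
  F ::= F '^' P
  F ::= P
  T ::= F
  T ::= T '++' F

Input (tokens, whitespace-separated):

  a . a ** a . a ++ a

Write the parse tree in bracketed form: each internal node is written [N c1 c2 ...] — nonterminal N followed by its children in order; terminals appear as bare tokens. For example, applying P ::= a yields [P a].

E
E . T
E ** T . T
E . T ** T . T
T . T ** T . T
F . T ** T . T
P . T ** T . T
a . T ** T . T
a . F ** T . T
a . P ** T . T
a . a ** T . T
a . a ** F . T
a . a ** P . T
a . a ** a . T
a . a ** a . T ++ F
a . a ** a . F ++ F
a . a ** a . P ++ F
a . a ** a . a ++ F
a . a ** a . a ++ P
a . a ** a . a ++ a

[E [E [E [E [T [F [P a]]]] . [T [F [P a]]]] ** [T [F [P a]]]] . [T [T [F [P a]]] ++ [F [P a]]]]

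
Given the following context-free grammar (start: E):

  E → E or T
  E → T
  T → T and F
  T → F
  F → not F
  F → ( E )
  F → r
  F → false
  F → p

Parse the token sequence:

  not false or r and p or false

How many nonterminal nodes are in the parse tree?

[E [E [E [T [F not [F false]]]] or [T [T [F r]] and [F p]]] or [T [F false]]]

12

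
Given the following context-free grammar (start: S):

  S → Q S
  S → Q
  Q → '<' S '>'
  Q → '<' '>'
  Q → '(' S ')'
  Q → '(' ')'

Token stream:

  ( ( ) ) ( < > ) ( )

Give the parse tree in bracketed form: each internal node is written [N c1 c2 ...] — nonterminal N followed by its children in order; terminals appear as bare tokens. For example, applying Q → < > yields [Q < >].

S
Q S
( S ) S
( Q ) S
( ( ) ) S
( ( ) ) Q S
( ( ) ) ( S ) S
( ( ) ) ( Q ) S
( ( ) ) ( < > ) S
( ( ) ) ( < > ) Q
( ( ) ) ( < > ) ( )

[S [Q ( [S [Q ( )]] )] [S [Q ( [S [Q < >]] )] [S [Q ( )]]]]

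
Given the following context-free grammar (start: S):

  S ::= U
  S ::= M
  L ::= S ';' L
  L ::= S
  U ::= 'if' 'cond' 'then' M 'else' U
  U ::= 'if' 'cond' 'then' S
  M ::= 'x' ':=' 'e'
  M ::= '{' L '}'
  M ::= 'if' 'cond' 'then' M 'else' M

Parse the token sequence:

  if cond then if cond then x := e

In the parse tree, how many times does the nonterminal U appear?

2

[S [U if cond then [S [U if cond then [S [M x := e]]]]]]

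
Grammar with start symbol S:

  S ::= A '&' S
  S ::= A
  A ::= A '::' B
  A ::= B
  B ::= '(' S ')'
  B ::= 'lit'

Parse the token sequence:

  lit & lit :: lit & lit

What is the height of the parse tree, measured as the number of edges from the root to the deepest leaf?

[S [A [B lit]] & [S [A [A [B lit]] :: [B lit]] & [S [A [B lit]]]]]

5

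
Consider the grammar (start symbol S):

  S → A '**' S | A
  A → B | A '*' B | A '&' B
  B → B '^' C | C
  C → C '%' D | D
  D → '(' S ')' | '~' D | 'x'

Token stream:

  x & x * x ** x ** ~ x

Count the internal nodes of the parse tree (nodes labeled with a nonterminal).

[S [A [A [A [B [C [D x]]]] & [B [C [D x]]]] * [B [C [D x]]]] ** [S [A [B [C [D x]]]] ** [S [A [B [C [D ~ [D x]]]]]]]]

24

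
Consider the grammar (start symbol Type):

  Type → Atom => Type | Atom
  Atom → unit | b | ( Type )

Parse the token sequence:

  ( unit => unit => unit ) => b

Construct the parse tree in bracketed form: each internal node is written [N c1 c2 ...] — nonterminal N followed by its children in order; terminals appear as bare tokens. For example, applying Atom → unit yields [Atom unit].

[Type [Atom ( [Type [Atom unit] => [Type [Atom unit] => [Type [Atom unit]]]] )] => [Type [Atom b]]]

Type
Atom => Type
( Type ) => Type
( Atom => Type ) => Type
( unit => Type ) => Type
( unit => Atom => Type ) => Type
( unit => unit => Type ) => Type
( unit => unit => Atom ) => Type
( unit => unit => unit ) => Type
( unit => unit => unit ) => Atom
( unit => unit => unit ) => b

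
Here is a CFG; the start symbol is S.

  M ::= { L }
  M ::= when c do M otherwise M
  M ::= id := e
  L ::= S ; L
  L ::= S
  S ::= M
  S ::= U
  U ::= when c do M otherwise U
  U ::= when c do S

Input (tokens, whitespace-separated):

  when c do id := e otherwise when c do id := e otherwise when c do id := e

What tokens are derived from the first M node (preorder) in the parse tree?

[S [U when c do [M id := e] otherwise [U when c do [M id := e] otherwise [U when c do [S [M id := e]]]]]]

id := e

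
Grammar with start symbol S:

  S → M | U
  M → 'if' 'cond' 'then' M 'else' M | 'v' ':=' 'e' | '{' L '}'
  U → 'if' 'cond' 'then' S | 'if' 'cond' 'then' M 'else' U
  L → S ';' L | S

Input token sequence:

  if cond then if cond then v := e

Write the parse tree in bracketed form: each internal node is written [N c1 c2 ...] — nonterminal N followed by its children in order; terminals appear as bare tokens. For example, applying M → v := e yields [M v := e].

S
U
if cond then S
if cond then U
if cond then if cond then S
if cond then if cond then M
if cond then if cond then v := e

[S [U if cond then [S [U if cond then [S [M v := e]]]]]]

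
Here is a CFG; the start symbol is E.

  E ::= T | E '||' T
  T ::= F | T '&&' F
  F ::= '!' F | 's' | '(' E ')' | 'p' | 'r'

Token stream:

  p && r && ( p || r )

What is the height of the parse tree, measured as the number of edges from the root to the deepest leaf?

7

[E [T [T [T [F p]] && [F r]] && [F ( [E [E [T [F p]]] || [T [F r]]] )]]]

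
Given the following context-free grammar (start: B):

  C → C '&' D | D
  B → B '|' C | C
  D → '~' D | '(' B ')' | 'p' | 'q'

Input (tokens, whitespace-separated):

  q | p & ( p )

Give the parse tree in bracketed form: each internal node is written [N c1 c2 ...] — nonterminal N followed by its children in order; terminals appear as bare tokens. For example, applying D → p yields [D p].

[B [B [C [D q]]] | [C [C [D p]] & [D ( [B [C [D p]]] )]]]

B
B | C
C | C
D | C
q | C
q | C & D
q | D & D
q | p & D
q | p & ( B )
q | p & ( C )
q | p & ( D )
q | p & ( p )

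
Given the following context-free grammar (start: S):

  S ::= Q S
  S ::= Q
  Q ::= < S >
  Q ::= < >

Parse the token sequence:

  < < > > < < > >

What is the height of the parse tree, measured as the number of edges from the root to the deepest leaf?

5

[S [Q < [S [Q < >]] >] [S [Q < [S [Q < >]] >]]]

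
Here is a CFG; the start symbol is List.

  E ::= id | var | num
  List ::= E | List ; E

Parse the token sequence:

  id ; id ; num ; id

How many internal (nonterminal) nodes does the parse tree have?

[List [List [List [List [E id]] ; [E id]] ; [E num]] ; [E id]]

8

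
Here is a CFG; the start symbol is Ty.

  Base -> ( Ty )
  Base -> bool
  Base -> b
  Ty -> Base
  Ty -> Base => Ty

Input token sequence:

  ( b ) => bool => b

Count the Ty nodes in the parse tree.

[Ty [Base ( [Ty [Base b]] )] => [Ty [Base bool] => [Ty [Base b]]]]

4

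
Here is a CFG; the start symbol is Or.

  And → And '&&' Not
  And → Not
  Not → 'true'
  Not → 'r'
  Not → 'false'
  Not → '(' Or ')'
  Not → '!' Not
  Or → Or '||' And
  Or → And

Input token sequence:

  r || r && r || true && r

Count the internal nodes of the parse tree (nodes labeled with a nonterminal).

13

[Or [Or [Or [And [Not r]]] || [And [And [Not r]] && [Not r]]] || [And [And [Not true]] && [Not r]]]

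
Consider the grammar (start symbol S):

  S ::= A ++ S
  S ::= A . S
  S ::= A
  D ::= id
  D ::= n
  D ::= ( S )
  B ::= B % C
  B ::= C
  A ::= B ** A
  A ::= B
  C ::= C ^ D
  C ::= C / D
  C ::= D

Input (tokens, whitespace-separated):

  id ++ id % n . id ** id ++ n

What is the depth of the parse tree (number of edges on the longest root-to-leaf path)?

[S [A [B [C [D id]]]] ++ [S [A [B [B [C [D id]]] % [C [D n]]]] . [S [A [B [C [D id]]] ** [A [B [C [D id]]]]] ++ [S [A [B [C [D n]]]]]]]]

8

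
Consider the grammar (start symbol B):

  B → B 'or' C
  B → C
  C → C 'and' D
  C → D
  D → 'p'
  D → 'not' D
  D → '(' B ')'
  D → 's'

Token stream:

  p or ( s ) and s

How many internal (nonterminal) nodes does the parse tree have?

[B [B [C [D p]]] or [C [C [D ( [B [C [D s]]] )]] and [D s]]]

11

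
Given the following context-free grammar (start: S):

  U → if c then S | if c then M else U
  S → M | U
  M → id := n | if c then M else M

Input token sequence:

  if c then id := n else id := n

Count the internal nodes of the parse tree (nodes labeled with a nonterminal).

4

[S [M if c then [M id := n] else [M id := n]]]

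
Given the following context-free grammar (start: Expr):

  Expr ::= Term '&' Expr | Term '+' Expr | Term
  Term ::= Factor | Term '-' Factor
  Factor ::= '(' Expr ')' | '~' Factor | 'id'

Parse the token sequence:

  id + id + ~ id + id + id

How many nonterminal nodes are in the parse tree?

16

[Expr [Term [Factor id]] + [Expr [Term [Factor id]] + [Expr [Term [Factor ~ [Factor id]]] + [Expr [Term [Factor id]] + [Expr [Term [Factor id]]]]]]]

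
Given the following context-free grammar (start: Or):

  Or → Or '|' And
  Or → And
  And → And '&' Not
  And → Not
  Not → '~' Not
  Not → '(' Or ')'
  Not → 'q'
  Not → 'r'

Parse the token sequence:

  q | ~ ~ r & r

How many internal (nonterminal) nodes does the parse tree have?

[Or [Or [And [Not q]]] | [And [And [Not ~ [Not ~ [Not r]]]] & [Not r]]]

10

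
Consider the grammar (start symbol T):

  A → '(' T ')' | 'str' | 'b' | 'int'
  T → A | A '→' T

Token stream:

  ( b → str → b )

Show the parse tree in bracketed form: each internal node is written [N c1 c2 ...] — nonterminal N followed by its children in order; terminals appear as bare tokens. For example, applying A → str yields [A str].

T
A
( T )
( A → T )
( b → T )
( b → A → T )
( b → str → T )
( b → str → A )
( b → str → b )

[T [A ( [T [A b] → [T [A str] → [T [A b]]]] )]]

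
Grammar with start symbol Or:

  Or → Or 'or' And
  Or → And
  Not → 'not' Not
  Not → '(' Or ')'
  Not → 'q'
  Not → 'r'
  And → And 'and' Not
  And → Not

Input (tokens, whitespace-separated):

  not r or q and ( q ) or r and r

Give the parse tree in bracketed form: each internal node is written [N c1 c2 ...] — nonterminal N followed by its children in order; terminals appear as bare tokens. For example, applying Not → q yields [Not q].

[Or [Or [Or [And [Not not [Not r]]]] or [And [And [Not q]] and [Not ( [Or [And [Not q]]] )]]] or [And [And [Not r]] and [Not r]]]

Or
Or or And
Or or And or And
And or And or And
Not or And or And
not Not or And or And
not r or And or And
not r or And and Not or And
not r or Not and Not or And
not r or q and Not or And
not r or q and ( Or ) or And
not r or q and ( And ) or And
not r or q and ( Not ) or And
not r or q and ( q ) or And
not r or q and ( q ) or And and Not
not r or q and ( q ) or Not and Not
not r or q and ( q ) or r and Not
not r or q and ( q ) or r and r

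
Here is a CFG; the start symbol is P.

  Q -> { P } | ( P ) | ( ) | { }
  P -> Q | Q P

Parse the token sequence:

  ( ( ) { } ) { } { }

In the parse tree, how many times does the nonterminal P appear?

5

[P [Q ( [P [Q ( )] [P [Q { }]]] )] [P [Q { }] [P [Q { }]]]]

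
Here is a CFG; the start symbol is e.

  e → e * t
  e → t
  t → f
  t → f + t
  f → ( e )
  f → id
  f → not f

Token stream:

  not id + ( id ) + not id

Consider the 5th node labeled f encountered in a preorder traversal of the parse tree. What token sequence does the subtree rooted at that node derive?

[e [t [f not [f id]] + [t [f ( [e [t [f id]]] )] + [t [f not [f id]]]]]]

not id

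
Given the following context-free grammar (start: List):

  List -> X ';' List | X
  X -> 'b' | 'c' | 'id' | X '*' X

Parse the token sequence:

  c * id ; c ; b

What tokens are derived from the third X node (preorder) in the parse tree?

id

[List [X [X c] * [X id]] ; [List [X c] ; [List [X b]]]]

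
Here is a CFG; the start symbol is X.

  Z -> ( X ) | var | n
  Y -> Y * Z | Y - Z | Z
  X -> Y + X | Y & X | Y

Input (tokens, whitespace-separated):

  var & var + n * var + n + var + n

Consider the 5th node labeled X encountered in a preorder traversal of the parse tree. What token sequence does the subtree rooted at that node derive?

var + n

[X [Y [Z var]] & [X [Y [Z var]] + [X [Y [Y [Z n]] * [Z var]] + [X [Y [Z n]] + [X [Y [Z var]] + [X [Y [Z n]]]]]]]]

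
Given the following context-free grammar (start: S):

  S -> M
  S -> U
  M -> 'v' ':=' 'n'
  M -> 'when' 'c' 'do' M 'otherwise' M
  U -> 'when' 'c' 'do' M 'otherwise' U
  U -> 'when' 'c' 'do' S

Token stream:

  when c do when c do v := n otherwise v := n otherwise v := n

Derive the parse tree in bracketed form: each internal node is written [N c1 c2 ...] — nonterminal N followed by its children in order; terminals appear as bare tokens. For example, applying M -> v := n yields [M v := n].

[S [M when c do [M when c do [M v := n] otherwise [M v := n]] otherwise [M v := n]]]

S
M
when c do M otherwise M
when c do when c do M otherwise M otherwise M
when c do when c do v := n otherwise M otherwise M
when c do when c do v := n otherwise v := n otherwise M
when c do when c do v := n otherwise v := n otherwise v := n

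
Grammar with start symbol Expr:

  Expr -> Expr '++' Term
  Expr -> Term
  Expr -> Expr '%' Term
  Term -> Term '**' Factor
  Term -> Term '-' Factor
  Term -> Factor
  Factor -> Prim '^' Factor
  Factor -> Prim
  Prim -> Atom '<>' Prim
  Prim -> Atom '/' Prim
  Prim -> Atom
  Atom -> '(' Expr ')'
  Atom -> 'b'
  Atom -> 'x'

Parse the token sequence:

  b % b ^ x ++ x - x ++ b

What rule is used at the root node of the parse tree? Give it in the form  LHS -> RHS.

[Expr [Expr [Expr [Expr [Term [Factor [Prim [Atom b]]]]] % [Term [Factor [Prim [Atom b]] ^ [Factor [Prim [Atom x]]]]]] ++ [Term [Term [Factor [Prim [Atom x]]]] - [Factor [Prim [Atom x]]]]] ++ [Term [Factor [Prim [Atom b]]]]]

Expr -> Expr '++' Term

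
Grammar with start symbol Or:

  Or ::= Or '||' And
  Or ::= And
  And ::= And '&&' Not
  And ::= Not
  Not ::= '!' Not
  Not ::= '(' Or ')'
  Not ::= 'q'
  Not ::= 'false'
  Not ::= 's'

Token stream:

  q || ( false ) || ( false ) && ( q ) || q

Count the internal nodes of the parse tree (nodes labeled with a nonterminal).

23

[Or [Or [Or [Or [And [Not q]]] || [And [Not ( [Or [And [Not false]]] )]]] || [And [And [Not ( [Or [And [Not false]]] )]] && [Not ( [Or [And [Not q]]] )]]] || [And [Not q]]]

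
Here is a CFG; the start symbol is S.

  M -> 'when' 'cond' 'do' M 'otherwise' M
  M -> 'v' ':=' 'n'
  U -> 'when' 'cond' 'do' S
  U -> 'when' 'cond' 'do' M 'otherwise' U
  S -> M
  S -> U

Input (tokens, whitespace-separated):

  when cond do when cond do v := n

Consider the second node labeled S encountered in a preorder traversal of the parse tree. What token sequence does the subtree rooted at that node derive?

[S [U when cond do [S [U when cond do [S [M v := n]]]]]]

when cond do v := n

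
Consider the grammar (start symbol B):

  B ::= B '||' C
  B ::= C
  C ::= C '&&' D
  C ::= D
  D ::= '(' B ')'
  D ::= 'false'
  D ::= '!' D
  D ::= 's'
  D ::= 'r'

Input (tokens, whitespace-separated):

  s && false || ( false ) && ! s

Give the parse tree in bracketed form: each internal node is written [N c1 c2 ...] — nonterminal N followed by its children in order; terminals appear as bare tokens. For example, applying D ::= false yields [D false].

B
B || C
C || C
C && D || C
D && D || C
s && D || C
s && false || C
s && false || C && D
s && false || D && D
s && false || ( B ) && D
s && false || ( C ) && D
s && false || ( D ) && D
s && false || ( false ) && D
s && false || ( false ) && ! D
s && false || ( false ) && ! s

[B [B [C [C [D s]] && [D false]]] || [C [C [D ( [B [C [D false]]] )]] && [D ! [D s]]]]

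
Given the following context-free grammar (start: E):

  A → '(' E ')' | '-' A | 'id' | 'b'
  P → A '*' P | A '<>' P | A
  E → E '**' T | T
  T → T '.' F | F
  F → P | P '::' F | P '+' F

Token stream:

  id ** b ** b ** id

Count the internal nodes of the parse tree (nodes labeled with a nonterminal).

[E [E [E [E [T [F [P [A id]]]]] ** [T [F [P [A b]]]]] ** [T [F [P [A b]]]]] ** [T [F [P [A id]]]]]

20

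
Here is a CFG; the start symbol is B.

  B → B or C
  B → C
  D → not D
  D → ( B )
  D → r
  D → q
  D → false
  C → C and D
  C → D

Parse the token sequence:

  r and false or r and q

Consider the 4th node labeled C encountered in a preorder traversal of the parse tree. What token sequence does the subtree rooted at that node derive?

[B [B [C [C [D r]] and [D false]]] or [C [C [D r]] and [D q]]]

r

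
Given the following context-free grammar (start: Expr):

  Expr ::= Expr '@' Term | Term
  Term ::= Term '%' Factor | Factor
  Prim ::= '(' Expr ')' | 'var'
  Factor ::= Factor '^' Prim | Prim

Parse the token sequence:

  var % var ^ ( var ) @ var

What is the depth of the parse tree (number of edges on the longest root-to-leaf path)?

[Expr [Expr [Term [Term [Factor [Prim var]]] % [Factor [Factor [Prim var]] ^ [Prim ( [Expr [Term [Factor [Prim var]]]] )]]]] @ [Term [Factor [Prim var]]]]

9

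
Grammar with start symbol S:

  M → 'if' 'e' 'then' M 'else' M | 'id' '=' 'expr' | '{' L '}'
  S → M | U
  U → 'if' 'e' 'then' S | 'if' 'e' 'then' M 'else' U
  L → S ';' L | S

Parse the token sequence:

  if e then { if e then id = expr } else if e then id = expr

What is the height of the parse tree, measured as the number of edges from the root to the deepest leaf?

[S [U if e then [M { [L [S [U if e then [S [M id = expr]]]]] }] else [U if e then [S [M id = expr]]]]]

8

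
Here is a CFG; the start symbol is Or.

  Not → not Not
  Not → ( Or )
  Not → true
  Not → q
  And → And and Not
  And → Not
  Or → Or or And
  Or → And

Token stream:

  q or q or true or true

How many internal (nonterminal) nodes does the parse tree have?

[Or [Or [Or [Or [And [Not q]]] or [And [Not q]]] or [And [Not true]]] or [And [Not true]]]

12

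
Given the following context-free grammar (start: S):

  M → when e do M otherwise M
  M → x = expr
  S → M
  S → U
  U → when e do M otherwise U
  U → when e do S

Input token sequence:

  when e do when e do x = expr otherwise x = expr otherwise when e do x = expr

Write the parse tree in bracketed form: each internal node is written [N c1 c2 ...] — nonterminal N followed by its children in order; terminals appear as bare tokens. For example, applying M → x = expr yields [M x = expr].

[S [U when e do [M when e do [M x = expr] otherwise [M x = expr]] otherwise [U when e do [S [M x = expr]]]]]

S
U
when e do M otherwise U
when e do when e do M otherwise M otherwise U
when e do when e do x = expr otherwise M otherwise U
when e do when e do x = expr otherwise x = expr otherwise U
when e do when e do x = expr otherwise x = expr otherwise when e do S
when e do when e do x = expr otherwise x = expr otherwise when e do M
when e do when e do x = expr otherwise x = expr otherwise when e do x = expr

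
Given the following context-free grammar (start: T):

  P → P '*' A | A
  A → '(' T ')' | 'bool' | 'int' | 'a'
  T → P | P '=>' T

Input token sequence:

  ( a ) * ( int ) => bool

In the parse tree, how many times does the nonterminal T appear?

[T [P [P [A ( [T [P [A a]]] )]] * [A ( [T [P [A int]]] )]] => [T [P [A bool]]]]

4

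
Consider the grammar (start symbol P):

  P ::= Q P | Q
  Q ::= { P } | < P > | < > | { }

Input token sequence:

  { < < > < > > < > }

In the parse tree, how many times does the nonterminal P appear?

5

[P [Q { [P [Q < [P [Q < >] [P [Q < >]]] >] [P [Q < >]]] }]]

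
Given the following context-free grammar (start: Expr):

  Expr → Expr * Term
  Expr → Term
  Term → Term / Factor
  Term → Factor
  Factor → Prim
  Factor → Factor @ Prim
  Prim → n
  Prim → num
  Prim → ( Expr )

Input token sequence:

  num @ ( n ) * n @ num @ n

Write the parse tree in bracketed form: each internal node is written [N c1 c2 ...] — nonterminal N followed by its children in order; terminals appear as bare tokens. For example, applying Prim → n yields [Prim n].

Expr
Expr * Term
Term * Term
Factor * Term
Factor @ Prim * Term
Prim @ Prim * Term
num @ Prim * Term
num @ ( Expr ) * Term
num @ ( Term ) * Term
num @ ( Factor ) * Term
num @ ( Prim ) * Term
num @ ( n ) * Term
num @ ( n ) * Factor
num @ ( n ) * Factor @ Prim
num @ ( n ) * Factor @ Prim @ Prim
num @ ( n ) * Prim @ Prim @ Prim
num @ ( n ) * n @ Prim @ Prim
num @ ( n ) * n @ num @ Prim
num @ ( n ) * n @ num @ n

[Expr [Expr [Term [Factor [Factor [Prim num]] @ [Prim ( [Expr [Term [Factor [Prim n]]]] )]]]] * [Term [Factor [Factor [Factor [Prim n]] @ [Prim num]] @ [Prim n]]]]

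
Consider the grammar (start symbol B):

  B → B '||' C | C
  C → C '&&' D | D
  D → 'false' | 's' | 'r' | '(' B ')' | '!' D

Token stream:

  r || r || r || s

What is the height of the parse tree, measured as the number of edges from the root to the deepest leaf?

[B [B [B [B [C [D r]]] || [C [D r]]] || [C [D r]]] || [C [D s]]]

6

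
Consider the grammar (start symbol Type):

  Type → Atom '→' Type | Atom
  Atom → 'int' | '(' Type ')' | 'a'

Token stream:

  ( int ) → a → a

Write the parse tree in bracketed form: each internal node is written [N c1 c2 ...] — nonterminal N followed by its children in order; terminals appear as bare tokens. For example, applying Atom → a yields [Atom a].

[Type [Atom ( [Type [Atom int]] )] → [Type [Atom a] → [Type [Atom a]]]]

Type
Atom → Type
( Type ) → Type
( Atom ) → Type
( int ) → Type
( int ) → Atom → Type
( int ) → a → Type
( int ) → a → Atom
( int ) → a → a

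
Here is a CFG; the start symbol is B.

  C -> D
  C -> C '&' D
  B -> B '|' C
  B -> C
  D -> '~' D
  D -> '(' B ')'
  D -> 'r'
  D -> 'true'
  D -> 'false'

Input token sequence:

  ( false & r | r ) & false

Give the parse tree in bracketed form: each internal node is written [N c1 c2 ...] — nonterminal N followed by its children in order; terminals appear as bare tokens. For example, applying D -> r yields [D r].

B
C
C & D
D & D
( B ) & D
( B | C ) & D
( C | C ) & D
( C & D | C ) & D
( D & D | C ) & D
( false & D | C ) & D
( false & r | C ) & D
( false & r | D ) & D
( false & r | r ) & D
( false & r | r ) & false

[B [C [C [D ( [B [B [C [C [D false]] & [D r]]] | [C [D r]]] )]] & [D false]]]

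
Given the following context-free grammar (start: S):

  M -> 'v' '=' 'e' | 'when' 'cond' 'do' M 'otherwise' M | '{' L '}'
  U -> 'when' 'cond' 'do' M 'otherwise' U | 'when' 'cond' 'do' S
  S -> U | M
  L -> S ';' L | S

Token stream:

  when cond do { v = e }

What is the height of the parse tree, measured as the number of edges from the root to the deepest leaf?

7

[S [U when cond do [S [M { [L [S [M v = e]]] }]]]]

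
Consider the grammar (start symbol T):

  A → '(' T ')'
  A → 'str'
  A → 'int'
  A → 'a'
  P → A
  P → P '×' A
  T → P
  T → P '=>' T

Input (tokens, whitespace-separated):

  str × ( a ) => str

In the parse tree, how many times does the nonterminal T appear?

3

[T [P [P [A str]] × [A ( [T [P [A a]]] )]] => [T [P [A str]]]]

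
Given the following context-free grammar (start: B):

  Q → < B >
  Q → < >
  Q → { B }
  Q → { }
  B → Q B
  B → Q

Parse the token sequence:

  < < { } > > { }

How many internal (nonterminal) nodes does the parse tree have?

8

[B [Q < [B [Q < [B [Q { }]] >]] >] [B [Q { }]]]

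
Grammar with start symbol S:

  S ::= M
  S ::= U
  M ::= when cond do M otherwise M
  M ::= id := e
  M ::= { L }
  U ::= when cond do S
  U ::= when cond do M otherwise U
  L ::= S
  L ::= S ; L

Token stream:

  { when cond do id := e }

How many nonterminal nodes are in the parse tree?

[S [M { [L [S [U when cond do [S [M id := e]]]]] }]]

7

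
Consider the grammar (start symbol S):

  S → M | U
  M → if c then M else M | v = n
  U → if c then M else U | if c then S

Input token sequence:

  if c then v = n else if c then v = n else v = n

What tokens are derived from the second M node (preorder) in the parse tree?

[S [M if c then [M v = n] else [M if c then [M v = n] else [M v = n]]]]

v = n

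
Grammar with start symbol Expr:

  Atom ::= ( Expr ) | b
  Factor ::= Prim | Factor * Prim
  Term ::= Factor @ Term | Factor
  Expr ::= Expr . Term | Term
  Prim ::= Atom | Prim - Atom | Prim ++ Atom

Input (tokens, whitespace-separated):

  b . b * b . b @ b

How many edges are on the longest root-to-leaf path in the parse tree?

7

[Expr [Expr [Expr [Term [Factor [Prim [Atom b]]]]] . [Term [Factor [Factor [Prim [Atom b]]] * [Prim [Atom b]]]]] . [Term [Factor [Prim [Atom b]]] @ [Term [Factor [Prim [Atom b]]]]]]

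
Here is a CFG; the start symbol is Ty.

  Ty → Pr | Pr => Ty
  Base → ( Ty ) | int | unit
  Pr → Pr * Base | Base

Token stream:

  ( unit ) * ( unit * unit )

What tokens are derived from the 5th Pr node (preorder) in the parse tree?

[Ty [Pr [Pr [Base ( [Ty [Pr [Base unit]]] )]] * [Base ( [Ty [Pr [Pr [Base unit]] * [Base unit]]] )]]]

unit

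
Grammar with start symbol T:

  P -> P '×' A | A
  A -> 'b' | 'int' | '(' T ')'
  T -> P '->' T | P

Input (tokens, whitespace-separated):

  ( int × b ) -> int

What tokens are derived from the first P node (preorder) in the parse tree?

( int × b )

[T [P [A ( [T [P [P [A int]] × [A b]]] )]] -> [T [P [A int]]]]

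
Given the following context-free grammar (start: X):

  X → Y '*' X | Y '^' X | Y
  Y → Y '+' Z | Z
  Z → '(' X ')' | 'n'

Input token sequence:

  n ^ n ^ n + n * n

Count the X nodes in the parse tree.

4

[X [Y [Z n]] ^ [X [Y [Z n]] ^ [X [Y [Y [Z n]] + [Z n]] * [X [Y [Z n]]]]]]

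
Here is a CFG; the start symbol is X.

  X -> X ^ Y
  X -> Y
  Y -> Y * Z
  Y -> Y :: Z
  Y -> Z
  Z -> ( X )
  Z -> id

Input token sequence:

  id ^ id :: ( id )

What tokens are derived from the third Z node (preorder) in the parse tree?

( id )

[X [X [Y [Z id]]] ^ [Y [Y [Z id]] :: [Z ( [X [Y [Z id]]] )]]]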